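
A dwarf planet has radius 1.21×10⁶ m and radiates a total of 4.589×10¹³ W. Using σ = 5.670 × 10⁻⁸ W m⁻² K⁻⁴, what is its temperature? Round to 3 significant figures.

T ≈ 81.4 K

Surface area A = 4πR² = 4π(1.21×10⁶ m)² = 1.83984×10¹³ m².
P = σAT⁴ ⇒ T = (P/(σA))^(1/4) = (4.589×10¹³/(5.670×10⁻⁸×1.83984×10¹³))^(1/4) = 81.4 K.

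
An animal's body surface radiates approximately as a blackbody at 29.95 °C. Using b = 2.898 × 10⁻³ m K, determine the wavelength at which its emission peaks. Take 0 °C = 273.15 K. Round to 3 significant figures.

λ_max ≈ 9.56 μm

T = 29.95 °C + 273.15 = 303.10 K.
Wien's displacement law: λ_max = b/T = (2.898×10⁻³ m·K)/(303.10 K) = 9.561×10⁻⁶ m.
That is 9.56 μm, in the infrared range.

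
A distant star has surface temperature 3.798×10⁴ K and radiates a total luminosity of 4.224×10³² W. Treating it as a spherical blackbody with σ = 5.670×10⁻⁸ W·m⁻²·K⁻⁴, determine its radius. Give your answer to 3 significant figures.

R ≈ 1.69×10¹⁰ m

L = 4πR²σT⁴ ⇒ R = √(L/(4πσT⁴)).
σT⁴ = 1.17979×10¹¹ W/m², so R = √(4.224×10³²/(4π×1.17979×10¹¹)) = 1.69×10¹⁰ m.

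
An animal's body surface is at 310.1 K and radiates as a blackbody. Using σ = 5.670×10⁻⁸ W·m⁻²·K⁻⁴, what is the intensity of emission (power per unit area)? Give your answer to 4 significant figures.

Stefan–Boltzmann: I = σT⁴ = 5.670×10⁻⁸ × (310.1)⁴ = 524.3 W/m².

I ≈ 524.3 W/m²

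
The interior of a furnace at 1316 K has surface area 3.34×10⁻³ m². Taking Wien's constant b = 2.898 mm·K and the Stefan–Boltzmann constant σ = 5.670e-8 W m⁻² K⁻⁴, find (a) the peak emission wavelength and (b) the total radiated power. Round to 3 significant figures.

λ_max ≈ 2.20 μm; P ≈ 568 W

(a) λ_max = b/T = 2.898×10⁻³/1316 = 2.202×10⁻⁶ m = 2.20 μm.
Area A = 3.34×10⁻³ m².
(b) P = σAT⁴ = 5.670×10⁻⁸×3.34×10⁻³×(1316)⁴ = 568 W.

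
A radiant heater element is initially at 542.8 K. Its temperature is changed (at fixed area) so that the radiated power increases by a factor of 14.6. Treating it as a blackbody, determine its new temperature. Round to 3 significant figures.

P ∝ T⁴, so T₂/T₁ = (P₂/P₁)^(1/4) = (14.6)^(1/4) = 1.95474.
T₂ = 542.8 × 1.95474 = 1.06×10³ K.

T₂ ≈ 1.06×10³ K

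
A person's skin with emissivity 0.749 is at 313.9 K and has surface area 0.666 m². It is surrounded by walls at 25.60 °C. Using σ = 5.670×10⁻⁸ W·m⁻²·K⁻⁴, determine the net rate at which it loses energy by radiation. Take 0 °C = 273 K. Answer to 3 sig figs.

Surroundings: T = 25.60 °C + 273 = 298.60 K.
Area A = 0.666 m².
Net radiated power P_net = εσA(T⁴ − T₀⁴) = 0.749×5.670×10⁻⁸×0.666×(313.9⁴ − 298.60⁴).
T⁴ − T₀⁴ = 9.70879×10⁹ − 7.94986×10⁹ = 1.75893×10⁹ K⁴, so P_net = 49.7 W.

Net loss ≈ 49.7 W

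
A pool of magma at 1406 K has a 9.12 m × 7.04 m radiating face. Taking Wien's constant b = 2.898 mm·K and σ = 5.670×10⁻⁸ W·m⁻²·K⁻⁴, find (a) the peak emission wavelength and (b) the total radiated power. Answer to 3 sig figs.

λ_max ≈ 2.06×10³ nm; P ≈ 1.42×10⁷ W

(a) λ_max = b/T = 2.898×10⁻³/1406 = 2.061×10⁻⁶ m = 2.06×10³ nm.
Area A = 9.12 × 7.04 = 64.2048 m².
(b) P = σAT⁴ = 5.670×10⁻⁸×64.2048×(1406)⁴ = 1.42×10⁷ W.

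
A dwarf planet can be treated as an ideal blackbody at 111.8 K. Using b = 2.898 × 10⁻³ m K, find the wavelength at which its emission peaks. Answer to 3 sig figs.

λ_max ≈ 25.9 μm

Wien's displacement law: λ_max = b/T = (2.898×10⁻³ m·K)/(111.8 K) = 2.592×10⁻⁵ m.
That is 25.9 μm, in the infrared range.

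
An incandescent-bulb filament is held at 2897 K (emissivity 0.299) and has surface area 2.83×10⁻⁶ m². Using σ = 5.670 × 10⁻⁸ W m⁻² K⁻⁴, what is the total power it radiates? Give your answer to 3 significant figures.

Area A = 2.83×10⁻⁶ m².
P = εσAT⁴ = 0.299 × 5.670×10⁻⁸ × 2.83×10⁻⁶ × (2897)⁴ = 3.38 W.

P ≈ 3.38 W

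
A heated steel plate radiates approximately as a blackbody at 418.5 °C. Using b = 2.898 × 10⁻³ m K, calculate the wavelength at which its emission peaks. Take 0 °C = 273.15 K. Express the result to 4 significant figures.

T = 418.5 °C + 273.15 = 691.65 K.
Wien's displacement law: λ_max = b/T = (2.898×10⁻³ m·K)/(691.65 K) = 4.1900×10⁻⁶ m.
That is 4.190 μm, in the infrared range.

λ_max ≈ 4.190 μm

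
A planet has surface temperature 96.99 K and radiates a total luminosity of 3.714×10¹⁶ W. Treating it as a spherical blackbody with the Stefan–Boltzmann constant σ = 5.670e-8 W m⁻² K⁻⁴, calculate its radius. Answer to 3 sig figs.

L = 4πR²σT⁴ ⇒ R = √(L/(4πσT⁴)).
σT⁴ = 5.01754 W/m², so R = √(3.714×10¹⁶/(4π×5.01754)) = 2.43×10⁷ m.

R ≈ 2.43×10⁷ m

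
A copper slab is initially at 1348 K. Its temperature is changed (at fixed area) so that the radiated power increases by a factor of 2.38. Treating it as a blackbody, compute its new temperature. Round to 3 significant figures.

T₂ ≈ 1.67×10³ K

P ∝ T⁴, so T₂/T₁ = (P₂/P₁)^(1/4) = (2.38)^(1/4) = 1.24206.
T₂ = 1348 × 1.24206 = 1.67×10³ K.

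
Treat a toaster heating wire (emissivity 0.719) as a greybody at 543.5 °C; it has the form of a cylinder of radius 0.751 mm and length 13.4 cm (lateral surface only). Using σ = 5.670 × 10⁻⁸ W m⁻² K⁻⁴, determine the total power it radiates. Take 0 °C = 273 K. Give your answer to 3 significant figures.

T = 543.5 °C + 273 = 816.5 K.
Lateral area A = 2πrL = 2π×7.51×10⁻⁴×0.134 = 6.32302×10⁻⁴ m².
P = εσAT⁴ = 0.719 × 5.670×10⁻⁸ × 6.32302×10⁻⁴ × (816.5)⁴ = 11.5 W.

P ≈ 11.5 W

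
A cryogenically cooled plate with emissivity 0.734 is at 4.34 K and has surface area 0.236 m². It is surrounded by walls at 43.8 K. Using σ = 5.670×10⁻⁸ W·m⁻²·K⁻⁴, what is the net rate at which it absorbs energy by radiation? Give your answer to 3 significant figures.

Net gain ≈ 0.0361 W

Area A = 0.236 m².
Net radiated power P_net = εσA(T⁴ − T₀⁴) = 0.734×5.670×10⁻⁸×0.236×(4.34⁴ − 43.8⁴).
T⁴ − T₀⁴ = 354.780 − 3.68041×10⁶ = -3.68006×10⁶ K⁴, so P_net = -0.0361 W — negative, meaning a net gain of 0.0361 W.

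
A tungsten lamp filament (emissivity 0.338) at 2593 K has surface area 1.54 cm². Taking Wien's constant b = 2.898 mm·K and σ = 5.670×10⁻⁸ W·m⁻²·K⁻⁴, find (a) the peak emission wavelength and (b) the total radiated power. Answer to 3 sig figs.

λ_max ≈ 1.12×10³ nm; P ≈ 133 W

(a) λ_max = b/T = 2.898×10⁻³/2593 = 1.118×10⁻⁶ m = 1.12×10³ nm.
Area A = 1.54 cm² = 1.54×10⁻⁴ m².
(b) P = εσAT⁴ = 0.338×5.670×10⁻⁸×1.54×10⁻⁴×(2593)⁴ = 133 W.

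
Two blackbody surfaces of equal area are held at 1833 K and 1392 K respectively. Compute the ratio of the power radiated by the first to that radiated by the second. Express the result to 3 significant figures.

With equal areas, P₁/P₂ = (T₁/T₂)⁴ = (1833/1392)⁴ = 3.01.

P₁/P₂ ≈ 3.01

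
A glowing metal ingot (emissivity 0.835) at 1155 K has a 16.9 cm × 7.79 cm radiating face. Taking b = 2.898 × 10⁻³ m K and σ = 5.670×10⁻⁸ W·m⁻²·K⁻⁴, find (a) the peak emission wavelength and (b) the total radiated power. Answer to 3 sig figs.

(a) λ_max = b/T = 2.898×10⁻³/1155 = 2.509×10⁻⁶ m = 2.51 μm.
Area A = 0.169 × 0.0779 = 0.0131651 m².
(b) P = εσAT⁴ = 0.835×5.670×10⁻⁸×0.0131651×(1155)⁴ = 1.11×10³ W.

λ_max ≈ 2.51 μm; P ≈ 1.11×10³ W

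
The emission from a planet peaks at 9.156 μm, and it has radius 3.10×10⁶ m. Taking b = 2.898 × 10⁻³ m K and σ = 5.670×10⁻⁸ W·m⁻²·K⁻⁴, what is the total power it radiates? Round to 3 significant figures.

Wien's law: T = b/λ_max = 2.898×10⁻³/9.156×10⁻⁶ = 316.514 K.
Surface area A = 4πR² = 4π(3.10×10⁶ m)² = 1.20763×10¹⁴ m².
Then P = σAT⁴ = 5.670×10⁻⁸×1.20763×10¹⁴×(316.514)⁴ = 6.87×10¹⁶ W.

P ≈ 6.87×10¹⁶ W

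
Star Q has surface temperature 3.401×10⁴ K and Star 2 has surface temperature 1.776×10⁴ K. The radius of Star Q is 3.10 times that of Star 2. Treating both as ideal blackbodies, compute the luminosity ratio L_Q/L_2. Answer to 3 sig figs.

L ∝ R²T⁴, so L_Q/L_2 = (R_Q/R_2)²(T_Q/T_2)⁴ = (3.10)² × (3.401×10⁴/1.776×10⁴)⁴ = 9.61 × 13.4479 = 129.

L_Q/L_2 ≈ 129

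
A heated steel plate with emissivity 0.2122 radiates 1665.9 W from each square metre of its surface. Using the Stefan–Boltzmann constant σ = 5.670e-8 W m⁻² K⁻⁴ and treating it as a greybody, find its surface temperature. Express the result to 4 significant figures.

I = εσT⁴, so T = (I/εσ)^(1/4) = (1665.9/(0.2122×5.670×10⁻⁸))^(1/4) = 610.0 K.

T ≈ 610.0 K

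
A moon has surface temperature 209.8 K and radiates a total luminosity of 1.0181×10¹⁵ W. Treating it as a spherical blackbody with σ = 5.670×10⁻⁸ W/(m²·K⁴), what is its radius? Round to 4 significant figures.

R ≈ 8.588×10⁵ m

L = 4πR²σT⁴ ⇒ R = √(L/(4πσT⁴)).
σT⁴ = 109.851 W/m², so R = √(1.0181×10¹⁵/(4π×109.851)) = 8.588×10⁵ m.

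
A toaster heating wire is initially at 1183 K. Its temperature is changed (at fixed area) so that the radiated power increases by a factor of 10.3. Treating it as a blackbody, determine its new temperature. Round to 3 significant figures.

P ∝ T⁴, so T₂/T₁ = (P₂/P₁)^(1/4) = (10.3)^(1/4) = 1.79147.
T₂ = 1183 × 1.79147 = 2.12×10³ K.

T₂ ≈ 2.12×10³ K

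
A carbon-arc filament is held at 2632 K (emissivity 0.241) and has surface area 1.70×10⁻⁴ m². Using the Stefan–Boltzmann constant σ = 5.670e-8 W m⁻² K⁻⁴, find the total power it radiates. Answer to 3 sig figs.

P ≈ 111 W

Area A = 1.70×10⁻⁴ m².
P = εσAT⁴ = 0.241 × 5.670×10⁻⁸ × 1.70×10⁻⁴ × (2632)⁴ = 111 W.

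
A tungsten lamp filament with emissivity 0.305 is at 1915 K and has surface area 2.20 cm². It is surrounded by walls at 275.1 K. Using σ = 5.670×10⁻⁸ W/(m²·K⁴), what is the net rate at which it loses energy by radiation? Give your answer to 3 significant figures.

Net loss ≈ 51.1 W

Area A = 2.20 cm² = 2.20×10⁻⁴ m².
Net radiated power P_net = εσA(T⁴ − T₀⁴) = 0.305×5.670×10⁻⁸×2.20×10⁻⁴×(1915⁴ − 275.1⁴).
T⁴ − T₀⁴ = 1.34485×10¹³ − 5.72746×10⁹ = 1.34428×10¹³ K⁴, so P_net = 51.1 W.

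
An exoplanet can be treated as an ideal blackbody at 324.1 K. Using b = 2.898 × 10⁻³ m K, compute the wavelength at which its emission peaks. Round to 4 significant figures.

λ_max ≈ 8.942 μm

Wien's displacement law: λ_max = b/T = (2.898×10⁻³ m·K)/(324.1 K) = 8.9417×10⁻⁶ m.
That is 8.942 μm, in the infrared range.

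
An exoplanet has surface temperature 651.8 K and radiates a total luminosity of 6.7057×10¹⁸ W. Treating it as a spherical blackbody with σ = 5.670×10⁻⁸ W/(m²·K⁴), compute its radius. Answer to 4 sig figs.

R ≈ 7.221×10⁶ m

L = 4πR²σT⁴ ⇒ R = √(L/(4πσT⁴)).
σT⁴ = 10233.9 W/m², so R = √(6.7057×10¹⁸/(4π×10233.9)) = 7.221×10⁶ m.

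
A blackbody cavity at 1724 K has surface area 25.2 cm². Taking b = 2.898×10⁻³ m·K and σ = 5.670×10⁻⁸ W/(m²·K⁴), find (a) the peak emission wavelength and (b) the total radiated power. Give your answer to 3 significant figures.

λ_max ≈ 1.68×10³ nm; P ≈ 1.26×10³ W

(a) λ_max = b/T = 2.898×10⁻³/1724 = 1.681×10⁻⁶ m = 1.68×10³ nm.
Area A = 25.2 cm² = 2.52×10⁻³ m².
(b) P = σAT⁴ = 5.670×10⁻⁸×2.52×10⁻³×(1724)⁴ = 1.26×10³ W.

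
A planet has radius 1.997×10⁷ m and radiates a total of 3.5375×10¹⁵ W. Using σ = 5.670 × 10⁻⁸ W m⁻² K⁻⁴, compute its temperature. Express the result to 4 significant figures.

T ≈ 59.40 K

Surface area A = 4πR² = 4π(1.997×10⁷ m)² = 5.01148×10¹⁵ m².
P = σAT⁴ ⇒ T = (P/(σA))^(1/4) = (3.5375×10¹⁵/(5.670×10⁻⁸×5.01148×10¹⁵))^(1/4) = 59.40 K.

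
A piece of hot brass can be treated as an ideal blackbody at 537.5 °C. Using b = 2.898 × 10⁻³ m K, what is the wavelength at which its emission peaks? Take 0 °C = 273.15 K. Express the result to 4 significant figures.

λ_max ≈ 3.575 μm

T = 537.5 °C + 273.15 = 810.65 K.
Wien's displacement law: λ_max = b/T = (2.898×10⁻³ m·K)/(810.65 K) = 3.5749×10⁻⁶ m.
That is 3.575 μm, in the infrared range.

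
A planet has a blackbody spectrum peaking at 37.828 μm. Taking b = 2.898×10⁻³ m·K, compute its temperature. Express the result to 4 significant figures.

Wien's law gives T = b/λ_max = (2.898×10⁻³ m·K)/(3.7828×10⁻⁵ m) = 76.61 K.

T ≈ 76.61 K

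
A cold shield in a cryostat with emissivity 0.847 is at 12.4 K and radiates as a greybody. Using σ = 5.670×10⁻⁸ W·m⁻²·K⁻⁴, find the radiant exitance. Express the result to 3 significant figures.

I ≈ 1.14×10⁻³ W/m²

Stefan–Boltzmann: I = εσT⁴ = 0.847 × 5.670×10⁻⁸ × (12.4)⁴ = 1.14×10⁻³ W/m².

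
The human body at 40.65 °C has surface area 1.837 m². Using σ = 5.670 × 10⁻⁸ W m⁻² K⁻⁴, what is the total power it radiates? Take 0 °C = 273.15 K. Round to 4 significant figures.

P ≈ 1010 W

T = 40.65 °C + 273.15 = 313.80 K.
Area A = 1.837 m².
P = σAT⁴ = 5.670×10⁻⁸ × 1.837 × (313.80)⁴ = 1010 W.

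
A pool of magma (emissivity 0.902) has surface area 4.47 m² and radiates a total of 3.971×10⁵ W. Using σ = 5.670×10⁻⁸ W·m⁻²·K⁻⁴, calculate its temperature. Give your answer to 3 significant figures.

Area A = 4.47 m².
P = εσAT⁴ ⇒ T = (P/(εσA))^(1/4) = (3.971×10⁵/(0.902×5.670×10⁻⁸×4.47))^(1/4) = 1.15×10³ K.

T ≈ 1.15×10³ K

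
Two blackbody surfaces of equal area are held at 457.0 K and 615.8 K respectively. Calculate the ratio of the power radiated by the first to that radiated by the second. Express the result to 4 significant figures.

P₁/P₂ ≈ 0.3033

With equal areas, P₁/P₂ = (T₁/T₂)⁴ = (457.0/615.8)⁴ = 0.3033.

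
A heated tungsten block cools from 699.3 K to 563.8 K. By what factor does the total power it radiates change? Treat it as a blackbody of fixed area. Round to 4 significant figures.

P ∝ T⁴, so P₂/P₁ = (T₂/T₁)⁴ = (563.8/699.3)⁴ = (0.806235)⁴ = 0.4225.

P₂/P₁ ≈ 0.4225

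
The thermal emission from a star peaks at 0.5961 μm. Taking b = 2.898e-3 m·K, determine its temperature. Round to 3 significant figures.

Wien's law gives T = b/λ_max = (2.898×10⁻³ m·K)/(5.961×10⁻⁷ m) = 4.86×10³ K.

T ≈ 4.86×10³ K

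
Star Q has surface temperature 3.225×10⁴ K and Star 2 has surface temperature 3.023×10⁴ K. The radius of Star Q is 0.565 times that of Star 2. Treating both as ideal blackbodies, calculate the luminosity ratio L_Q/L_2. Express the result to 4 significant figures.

L_Q/L_2 ≈ 0.4135

L ∝ R²T⁴, so L_Q/L_2 = (R_Q/R_2)²(T_Q/T_2)⁴ = (0.565)² × (3.225×10⁴/3.023×10⁴)⁴ = 0.319225 × 1.29529 = 0.4135.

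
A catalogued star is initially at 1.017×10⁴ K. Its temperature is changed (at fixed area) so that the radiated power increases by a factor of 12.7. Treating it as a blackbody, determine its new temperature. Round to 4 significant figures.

P ∝ T⁴, so T₂/T₁ = (P₂/P₁)^(1/4) = (12.7)^(1/4) = 1.88778.
T₂ = 1.017×10⁴ × 1.88778 = 1.920×10⁴ K.

T₂ ≈ 1.920×10⁴ K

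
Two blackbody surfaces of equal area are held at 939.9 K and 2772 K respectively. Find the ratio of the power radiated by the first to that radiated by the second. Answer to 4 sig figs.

P₁/P₂ ≈ 0.01322

With equal areas, P₁/P₂ = (T₁/T₂)⁴ = (939.9/2772)⁴ = 0.01322.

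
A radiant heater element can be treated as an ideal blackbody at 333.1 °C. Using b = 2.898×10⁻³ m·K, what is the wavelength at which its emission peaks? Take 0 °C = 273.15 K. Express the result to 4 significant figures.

T = 333.1 °C + 273.15 = 606.25 K.
Wien's displacement law: λ_max = b/T = (2.898×10⁻³ m·K)/(606.25 K) = 4.7802×10⁻⁶ m.
That is 4.780 μm, in the infrared range.

λ_max ≈ 4.780 μm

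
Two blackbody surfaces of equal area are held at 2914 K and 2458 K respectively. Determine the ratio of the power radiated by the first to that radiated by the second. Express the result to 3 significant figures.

P₁/P₂ ≈ 1.98

With equal areas, P₁/P₂ = (T₁/T₂)⁴ = (2914/2458)⁴ = 1.98.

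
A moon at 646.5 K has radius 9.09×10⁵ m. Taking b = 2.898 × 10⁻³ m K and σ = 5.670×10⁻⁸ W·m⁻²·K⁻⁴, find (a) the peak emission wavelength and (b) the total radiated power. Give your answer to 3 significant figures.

(a) λ_max = b/T = 2.898×10⁻³/646.5 = 4.483×10⁻⁶ m = 4.48 μm.
Surface area A = 4πR² = 4π(9.09×10⁵ m)² = 1.03834×10¹³ m².
(b) P = σAT⁴ = 5.670×10⁻⁸×1.03834×10¹³×(646.5)⁴ = 1.03×10¹⁷ W.

λ_max ≈ 4.48 μm; P ≈ 1.03×10¹⁷ W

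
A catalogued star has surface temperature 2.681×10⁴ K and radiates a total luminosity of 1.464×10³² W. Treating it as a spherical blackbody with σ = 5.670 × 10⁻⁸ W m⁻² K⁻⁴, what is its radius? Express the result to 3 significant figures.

L = 4πR²σT⁴ ⇒ R = √(L/(4πσT⁴)).
σT⁴ = 2.92934×10¹⁰ W/m², so R = √(1.464×10³²/(4π×2.92934×10¹⁰)) = 1.99×10¹⁰ m.

R ≈ 1.99×10¹⁰ m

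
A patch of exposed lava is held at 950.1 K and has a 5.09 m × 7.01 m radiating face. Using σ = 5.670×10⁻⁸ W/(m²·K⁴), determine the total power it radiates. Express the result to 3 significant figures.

Area A = 5.09 × 7.01 = 35.6809 m².
P = σAT⁴ = 5.670×10⁻⁸ × 35.6809 × (950.1)⁴ = 1.65×10⁶ W.

P ≈ 1.65×10⁶ W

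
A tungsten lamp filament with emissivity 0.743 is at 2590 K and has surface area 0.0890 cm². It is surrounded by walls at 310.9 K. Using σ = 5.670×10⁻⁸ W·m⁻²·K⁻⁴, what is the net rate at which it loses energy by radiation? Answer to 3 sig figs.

Area A = 0.0890 cm² = 8.90×10⁻⁶ m².
Net radiated power P_net = εσA(T⁴ − T₀⁴) = 0.743×5.670×10⁻⁸×8.90×10⁻⁶×(2590⁴ − 310.9⁴).
T⁴ − T₀⁴ = 4.49986×10¹³ − 9.34293×10⁹ = 4.49893×10¹³ K⁴, so P_net = 16.9 W.

Net loss ≈ 16.9 W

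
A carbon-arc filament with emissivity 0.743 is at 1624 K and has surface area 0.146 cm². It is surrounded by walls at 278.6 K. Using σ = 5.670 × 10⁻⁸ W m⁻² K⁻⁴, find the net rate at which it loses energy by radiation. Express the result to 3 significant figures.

Area A = 0.146 cm² = 1.46×10⁻⁵ m².
Net radiated power P_net = εσA(T⁴ − T₀⁴) = 0.743×5.670×10⁻⁸×1.46×10⁻⁵×(1624⁴ − 278.6⁴).
T⁴ − T₀⁴ = 6.95575×10¹² − 6.02455×10⁹ = 6.94973×10¹² K⁴, so P_net = 4.27 W.

Net loss ≈ 4.27 W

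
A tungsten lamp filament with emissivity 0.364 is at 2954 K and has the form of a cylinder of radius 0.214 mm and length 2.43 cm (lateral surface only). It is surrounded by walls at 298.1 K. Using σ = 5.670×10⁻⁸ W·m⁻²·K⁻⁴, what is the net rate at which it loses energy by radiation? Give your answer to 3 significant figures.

Lateral area A = 2πrL = 2π×2.14×10⁻⁴×0.0243 = 3.26738×10⁻⁵ m².
Net radiated power P_net = εσA(T⁴ − T₀⁴) = 0.364×5.670×10⁻⁸×3.26738×10⁻⁵×(2954⁴ − 298.1⁴).
T⁴ − T₀⁴ = 7.61451×10¹³ − 7.89674×10⁹ = 7.61372×10¹³ K⁴, so P_net = 51.3 W.

Net loss ≈ 51.3 W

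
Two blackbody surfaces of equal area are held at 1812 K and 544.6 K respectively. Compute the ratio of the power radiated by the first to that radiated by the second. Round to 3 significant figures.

With equal areas, P₁/P₂ = (T₁/T₂)⁴ = (1812/544.6)⁴ = 123.

P₁/P₂ ≈ 123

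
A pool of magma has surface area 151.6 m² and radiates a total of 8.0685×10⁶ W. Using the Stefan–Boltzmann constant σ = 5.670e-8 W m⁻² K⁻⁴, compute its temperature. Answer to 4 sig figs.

Area A = 151.6 m².
P = σAT⁴ ⇒ T = (P/(σA))^(1/4) = (8.0685×10⁶/(5.670×10⁻⁸×151.6))^(1/4) = 984.3 K.

T ≈ 984.3 K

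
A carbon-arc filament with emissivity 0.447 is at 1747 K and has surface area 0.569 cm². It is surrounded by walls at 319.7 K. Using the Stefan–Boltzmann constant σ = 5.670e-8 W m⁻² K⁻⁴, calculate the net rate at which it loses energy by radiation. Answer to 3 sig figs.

Area A = 0.569 cm² = 5.69×10⁻⁵ m².
Net radiated power P_net = εσA(T⁴ − T₀⁴) = 0.447×5.670×10⁻⁸×5.69×10⁻⁵×(1747⁴ − 319.7⁴).
T⁴ − T₀⁴ = 9.31476×10¹² − 1.04465×10¹⁰ = 9.30431×10¹² K⁴, so P_net = 13.4 W.

Net loss ≈ 13.4 W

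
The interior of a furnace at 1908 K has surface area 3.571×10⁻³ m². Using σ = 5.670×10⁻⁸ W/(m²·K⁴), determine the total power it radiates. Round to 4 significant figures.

Area A = 3.571×10⁻³ m².
P = σAT⁴ = 5.670×10⁻⁸ × 3.571×10⁻³ × (1908)⁴ = 2683 W.

P ≈ 2683 W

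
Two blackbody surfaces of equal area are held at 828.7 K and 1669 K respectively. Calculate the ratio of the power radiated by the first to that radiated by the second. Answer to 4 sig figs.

With equal areas, P₁/P₂ = (T₁/T₂)⁴ = (828.7/1669)⁴ = 0.06078.

P₁/P₂ ≈ 0.06078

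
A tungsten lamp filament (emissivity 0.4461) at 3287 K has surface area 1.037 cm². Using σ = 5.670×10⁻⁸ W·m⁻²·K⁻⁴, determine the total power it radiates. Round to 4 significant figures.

P ≈ 306.2 W

Area A = 1.037 cm² = 1.037×10⁻⁴ m².
P = εσAT⁴ = 0.4461 × 5.670×10⁻⁸ × 1.037×10⁻⁴ × (3287)⁴ = 306.2 W.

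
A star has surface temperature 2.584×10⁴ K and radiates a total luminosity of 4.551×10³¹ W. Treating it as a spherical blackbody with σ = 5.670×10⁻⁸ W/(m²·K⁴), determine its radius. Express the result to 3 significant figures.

L = 4πR²σT⁴ ⇒ R = √(L/(4πσT⁴)).
σT⁴ = 2.52786×10¹⁰ W/m², so R = √(4.551×10³¹/(4π×2.52786×10¹⁰)) = 1.20×10¹⁰ m.

R ≈ 1.20×10¹⁰ m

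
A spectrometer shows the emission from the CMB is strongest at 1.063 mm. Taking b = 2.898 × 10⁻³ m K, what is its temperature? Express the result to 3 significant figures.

T ≈ 2.73 K

Wien's law gives T = b/λ_max = (2.898×10⁻³ m·K)/(1.063×10⁻³ m) = 2.73 K.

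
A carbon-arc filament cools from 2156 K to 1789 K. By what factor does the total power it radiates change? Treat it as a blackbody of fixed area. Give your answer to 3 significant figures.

P ∝ T⁴, so P₂/P₁ = (T₂/T₁)⁴ = (1789/2156)⁴ = (0.829777)⁴ = 0.474.

P₂/P₁ ≈ 0.474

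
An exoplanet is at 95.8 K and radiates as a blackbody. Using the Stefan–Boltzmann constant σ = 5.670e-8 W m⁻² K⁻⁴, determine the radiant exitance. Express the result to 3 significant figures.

I ≈ 4.78 W/m²

Stefan–Boltzmann: I = σT⁴ = 5.670×10⁻⁸ × (95.8)⁴ = 4.78 W/m².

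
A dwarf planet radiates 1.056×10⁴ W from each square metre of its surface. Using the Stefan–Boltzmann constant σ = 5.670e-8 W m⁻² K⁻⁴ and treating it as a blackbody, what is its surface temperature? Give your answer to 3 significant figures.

T ≈ 657 K

I = σT⁴, so T = (I/σ)^(1/4) = (1.056×10⁴/(5.670×10⁻⁸))^(1/4) = 657 K.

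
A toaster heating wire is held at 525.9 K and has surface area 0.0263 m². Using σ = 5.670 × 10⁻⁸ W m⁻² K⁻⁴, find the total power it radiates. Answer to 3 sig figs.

P ≈ 114 W

Area A = 0.0263 m².
P = σAT⁴ = 5.670×10⁻⁸ × 0.0263 × (525.9)⁴ = 114 W.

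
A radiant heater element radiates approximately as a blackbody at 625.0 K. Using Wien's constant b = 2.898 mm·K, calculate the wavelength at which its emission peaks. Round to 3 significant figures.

Wien's displacement law: λ_max = b/T = (2.898×10⁻³ m·K)/(625.0 K) = 4.637×10⁻⁶ m.
That is 4.64 μm, in the infrared range.

λ_max ≈ 4.64 μm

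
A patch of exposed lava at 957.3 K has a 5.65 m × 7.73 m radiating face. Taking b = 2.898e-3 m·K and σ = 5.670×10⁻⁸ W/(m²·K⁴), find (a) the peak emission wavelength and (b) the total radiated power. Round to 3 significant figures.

λ_max ≈ 3.03 μm; P ≈ 2.08×10⁶ W

(a) λ_max = b/T = 2.898×10⁻³/957.3 = 3.027×10⁻⁶ m = 3.03 μm.
Area A = 5.65 × 7.73 = 43.6745 m².
(b) P = σAT⁴ = 5.670×10⁻⁸×43.6745×(957.3)⁴ = 2.08×10⁶ W.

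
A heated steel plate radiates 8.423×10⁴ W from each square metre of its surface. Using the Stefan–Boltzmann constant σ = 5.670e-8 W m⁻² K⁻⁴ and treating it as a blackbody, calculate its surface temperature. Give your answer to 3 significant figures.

T ≈ 1.10×10³ K

I = σT⁴, so T = (I/σ)^(1/4) = (8.423×10⁴/(5.670×10⁻⁸))^(1/4) = 1.10×10³ K.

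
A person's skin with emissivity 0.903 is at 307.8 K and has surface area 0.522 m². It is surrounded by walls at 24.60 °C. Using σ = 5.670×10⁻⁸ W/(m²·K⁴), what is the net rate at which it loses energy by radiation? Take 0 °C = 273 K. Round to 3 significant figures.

Net loss ≈ 30.3 W

Surroundings: T = 24.60 °C + 273 = 297.60 K.
Area A = 0.522 m².
Net radiated power P_net = εσA(T⁴ − T₀⁴) = 0.903×5.670×10⁻⁸×0.522×(307.8⁴ − 297.60⁴).
T⁴ − T₀⁴ = 8.97583×10⁹ − 7.84389×10⁹ = 1.13194×10⁹ K⁴, so P_net = 30.3 W.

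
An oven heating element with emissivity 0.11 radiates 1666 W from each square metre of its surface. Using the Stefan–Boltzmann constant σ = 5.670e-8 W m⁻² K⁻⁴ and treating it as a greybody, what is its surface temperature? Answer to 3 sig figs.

T ≈ 719 K

I = εσT⁴, so T = (I/εσ)^(1/4) = (1666/(0.11×5.670×10⁻⁸))^(1/4) = 719 K.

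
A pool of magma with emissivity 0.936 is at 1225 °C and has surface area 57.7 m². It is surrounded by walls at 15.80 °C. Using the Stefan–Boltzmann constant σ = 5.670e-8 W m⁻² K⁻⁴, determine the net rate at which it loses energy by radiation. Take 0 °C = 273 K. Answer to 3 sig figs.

Net loss ≈ 1.54×10⁷ W

T = 1225 °C + 273 = 1498 K.
Surroundings: T = 15.80 °C + 273 = 288.80 K.
Area A = 57.7 m².
Net radiated power P_net = εσA(T⁴ − T₀⁴) = 0.936×5.670×10⁻⁸×57.7×(1498⁴ − 288.80⁴).
T⁴ − T₀⁴ = 5.03555×10¹² − 6.95647×10⁹ = 5.02859×10¹² K⁴, so P_net = 1.54×10⁷ W.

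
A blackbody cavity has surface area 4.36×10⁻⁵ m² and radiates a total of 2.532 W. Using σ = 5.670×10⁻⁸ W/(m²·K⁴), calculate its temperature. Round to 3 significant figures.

Area A = 4.36×10⁻⁵ m².
P = σAT⁴ ⇒ T = (P/(σA))^(1/4) = (2.532/(5.670×10⁻⁸×4.36×10⁻⁵))^(1/4) = 1.01×10³ K.

T ≈ 1.01×10³ K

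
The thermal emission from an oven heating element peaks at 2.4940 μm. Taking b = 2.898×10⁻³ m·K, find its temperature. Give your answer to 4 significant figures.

Wien's law gives T = b/λ_max = (2.898×10⁻³ m·K)/(2.4940×10⁻⁶ m) = 1162 K.

T ≈ 1162 K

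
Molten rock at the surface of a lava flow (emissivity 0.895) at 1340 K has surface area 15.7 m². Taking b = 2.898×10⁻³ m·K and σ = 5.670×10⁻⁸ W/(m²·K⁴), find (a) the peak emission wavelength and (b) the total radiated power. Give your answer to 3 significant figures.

λ_max ≈ 2.16×10³ nm; P ≈ 2.57×10⁶ W

(a) λ_max = b/T = 2.898×10⁻³/1340 = 2.163×10⁻⁶ m = 2.16×10³ nm.
Area A = 15.7 m².
(b) P = εσAT⁴ = 0.895×5.670×10⁻⁸×15.7×(1340)⁴ = 2.57×10⁶ W.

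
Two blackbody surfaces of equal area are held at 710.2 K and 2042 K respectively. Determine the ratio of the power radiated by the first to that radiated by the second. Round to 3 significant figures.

With equal areas, P₁/P₂ = (T₁/T₂)⁴ = (710.2/2042)⁴ = 0.0146.

P₁/P₂ ≈ 0.0146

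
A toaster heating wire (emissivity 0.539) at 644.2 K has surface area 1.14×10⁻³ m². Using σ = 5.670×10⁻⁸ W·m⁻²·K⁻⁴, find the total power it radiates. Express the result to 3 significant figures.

Area A = 1.14×10⁻³ m².
P = εσAT⁴ = 0.539 × 5.670×10⁻⁸ × 1.14×10⁻³ × (644.2)⁴ = 6.00 W.

P ≈ 6.00 W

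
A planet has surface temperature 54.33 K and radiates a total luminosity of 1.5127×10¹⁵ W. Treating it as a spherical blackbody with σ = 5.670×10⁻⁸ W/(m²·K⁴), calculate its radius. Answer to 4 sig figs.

R ≈ 1.561×10⁷ m

L = 4πR²σT⁴ ⇒ R = √(L/(4πσT⁴)).
σT⁴ = 0.494017 W/m², so R = √(1.5127×10¹⁵/(4π×0.494017)) = 1.561×10⁷ m.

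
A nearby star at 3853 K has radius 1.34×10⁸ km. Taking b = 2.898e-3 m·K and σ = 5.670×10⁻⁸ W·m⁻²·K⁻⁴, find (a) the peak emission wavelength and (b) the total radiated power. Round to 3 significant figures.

(a) λ_max = b/T = 2.898×10⁻³/3853 = 7.521×10⁻⁷ m = 752 nm.
Surface area A = 4πR² = 4π(1.34×10¹¹ m)² = 2.25642×10²³ m².
(b) P = σAT⁴ = 5.670×10⁻⁸×2.25642×10²³×(3853)⁴ = 2.82×10³⁰ W.

λ_max ≈ 752 nm; P ≈ 2.82×10³⁰ W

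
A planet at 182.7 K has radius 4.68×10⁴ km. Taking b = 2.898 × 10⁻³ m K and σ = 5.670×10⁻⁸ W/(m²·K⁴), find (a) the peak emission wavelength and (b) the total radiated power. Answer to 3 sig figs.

(a) λ_max = b/T = 2.898×10⁻³/182.7 = 1.586×10⁻⁵ m = 15.9 μm.
Surface area A = 4πR² = 4π(4.68×10⁷ m)² = 2.75234×10¹⁶ m².
(b) P = σAT⁴ = 5.670×10⁻⁸×2.75234×10¹⁶×(182.7)⁴ = 1.74×10¹⁸ W.

λ_max ≈ 15.9 μm; P ≈ 1.74×10¹⁸ W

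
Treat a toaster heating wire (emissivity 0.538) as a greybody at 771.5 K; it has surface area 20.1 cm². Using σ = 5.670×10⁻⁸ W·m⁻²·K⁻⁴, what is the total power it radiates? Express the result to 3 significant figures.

Area A = 20.1 cm² = 2.01×10⁻³ m².
P = εσAT⁴ = 0.538 × 5.670×10⁻⁸ × 2.01×10⁻³ × (771.5)⁴ = 21.7 W.

P ≈ 21.7 W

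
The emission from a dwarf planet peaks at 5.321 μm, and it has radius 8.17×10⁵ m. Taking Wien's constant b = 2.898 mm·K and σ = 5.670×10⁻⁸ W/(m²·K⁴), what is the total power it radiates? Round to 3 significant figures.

P ≈ 4.18×10¹⁶ W

Wien's law: T = b/λ_max = 2.898×10⁻³/5.321×10⁻⁶ = 544.634 K.
Surface area A = 4πR² = 4π(8.17×10⁵ m)² = 8.38791×10¹² m².
Then P = σAT⁴ = 5.670×10⁻⁸×8.38791×10¹²×(544.634)⁴ = 4.18×10¹⁶ W.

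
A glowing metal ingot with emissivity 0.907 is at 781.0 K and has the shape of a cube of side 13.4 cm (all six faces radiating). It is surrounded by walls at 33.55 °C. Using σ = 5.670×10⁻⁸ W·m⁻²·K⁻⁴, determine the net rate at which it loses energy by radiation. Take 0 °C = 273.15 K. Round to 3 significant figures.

Net loss ≈ 2.01×10³ W

Surroundings: T = 33.55 °C + 273.15 = 306.70 K.
Area A = 6s² = 6×(0.134 m)² = 0.107736 m².
Net radiated power P_net = εσA(T⁴ − T₀⁴) = 0.907×5.670×10⁻⁸×0.107736×(781.0⁴ − 306.70⁴).
T⁴ − T₀⁴ = 3.72052×10¹¹ − 8.84820×10⁹ = 3.63204×10¹¹ K⁴, so P_net = 2.01×10³ W.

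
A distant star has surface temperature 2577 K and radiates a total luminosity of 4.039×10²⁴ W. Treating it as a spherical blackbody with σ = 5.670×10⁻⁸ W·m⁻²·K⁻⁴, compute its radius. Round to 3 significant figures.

R ≈ 3.59×10⁸ m

L = 4πR²σT⁴ ⇒ R = √(L/(4πσT⁴)).
σT⁴ = 2.50058×10⁶ W/m², so R = √(4.039×10²⁴/(4π×2.50058×10⁶)) = 3.59×10⁸ m.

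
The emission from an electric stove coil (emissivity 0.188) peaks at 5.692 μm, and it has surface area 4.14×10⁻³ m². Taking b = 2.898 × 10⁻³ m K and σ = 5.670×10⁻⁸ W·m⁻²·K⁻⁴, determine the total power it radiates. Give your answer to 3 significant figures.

Wien's law: T = b/λ_max = 2.898×10⁻³/5.692×10⁻⁶ = 509.136 K.
Area A = 4.14×10⁻³ m².
Then P = εσAT⁴ = 0.188×5.670×10⁻⁸×4.14×10⁻³×(509.136)⁴ = 2.97 W.

P ≈ 2.97 W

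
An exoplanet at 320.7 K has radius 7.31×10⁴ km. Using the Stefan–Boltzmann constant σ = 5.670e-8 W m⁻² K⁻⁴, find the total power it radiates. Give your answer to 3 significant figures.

Surface area A = 4πR² = 4π(7.31×10⁷ m)² = 6.71498×10¹⁶ m².
P = σAT⁴ = 5.670×10⁻⁸ × 6.71498×10¹⁶ × (320.7)⁴ = 4.03×10¹⁹ W.

P ≈ 4.03×10¹⁹ W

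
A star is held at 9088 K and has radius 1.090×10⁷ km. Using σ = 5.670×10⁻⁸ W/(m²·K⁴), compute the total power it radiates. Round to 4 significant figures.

Surface area A = 4πR² = 4π(1.090×10¹⁰ m)² = 1.49301×10²¹ m².
P = σAT⁴ = 5.670×10⁻⁸ × 1.49301×10²¹ × (9088)⁴ = 5.775×10²⁹ W.

P ≈ 5.775×10²⁹ W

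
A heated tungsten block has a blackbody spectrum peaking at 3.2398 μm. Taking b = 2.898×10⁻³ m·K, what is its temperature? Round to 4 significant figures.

T ≈ 894.5 K

Wien's law gives T = b/λ_max = (2.898×10⁻³ m·K)/(3.2398×10⁻⁶ m) = 894.5 K.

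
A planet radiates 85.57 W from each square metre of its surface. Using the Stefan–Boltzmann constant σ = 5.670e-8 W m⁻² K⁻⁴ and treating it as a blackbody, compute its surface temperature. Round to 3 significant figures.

T ≈ 197 K

I = σT⁴, so T = (I/σ)^(1/4) = (85.57/(5.670×10⁻⁸))^(1/4) = 197 K.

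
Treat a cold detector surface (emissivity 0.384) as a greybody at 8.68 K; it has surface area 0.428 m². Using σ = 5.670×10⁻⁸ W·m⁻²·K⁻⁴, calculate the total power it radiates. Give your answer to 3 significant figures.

Area A = 0.428 m².
P = εσAT⁴ = 0.384 × 5.670×10⁻⁸ × 0.428 × (8.68)⁴ = 5.29×10⁻⁵ W.

P ≈ 5.29×10⁻⁵ W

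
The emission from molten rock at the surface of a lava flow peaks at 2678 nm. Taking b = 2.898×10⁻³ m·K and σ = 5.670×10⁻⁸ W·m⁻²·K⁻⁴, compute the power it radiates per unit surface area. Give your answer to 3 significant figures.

I ≈ 7.78×10⁴ W/m²

Wien's law: T = b/λ_max = 2.898×10⁻³/2.678×10⁻⁶ = 1082.15 K.
Then I = σT⁴ = 5.670×10⁻⁸×(1082.15)⁴ = 7.78×10⁴ W/m².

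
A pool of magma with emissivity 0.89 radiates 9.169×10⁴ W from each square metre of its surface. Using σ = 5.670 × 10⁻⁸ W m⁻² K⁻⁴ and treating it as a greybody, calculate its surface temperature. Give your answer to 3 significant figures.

I = εσT⁴, so T = (I/εσ)^(1/4) = (9.169×10⁴/(0.89×5.670×10⁻⁸))^(1/4) = 1.16×10³ K.

T ≈ 1.16×10³ K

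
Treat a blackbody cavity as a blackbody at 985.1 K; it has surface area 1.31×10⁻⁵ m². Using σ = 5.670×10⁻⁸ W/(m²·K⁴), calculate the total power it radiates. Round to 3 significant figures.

Area A = 1.31×10⁻⁵ m².
P = σAT⁴ = 5.670×10⁻⁸ × 1.31×10⁻⁵ × (985.1)⁴ = 0.699 W.

P ≈ 0.699 W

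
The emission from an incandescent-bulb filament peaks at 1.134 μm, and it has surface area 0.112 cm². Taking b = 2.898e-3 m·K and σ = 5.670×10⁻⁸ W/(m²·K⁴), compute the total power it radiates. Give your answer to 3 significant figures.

Wien's law: T = b/λ_max = 2.898×10⁻³/1.134×10⁻⁶ = 2555.56 K.
Area A = 0.112 cm² = 1.12×10⁻⁵ m².
Then P = σAT⁴ = 5.670×10⁻⁸×1.12×10⁻⁵×(2555.56)⁴ = 27.1 W.

P ≈ 27.1 W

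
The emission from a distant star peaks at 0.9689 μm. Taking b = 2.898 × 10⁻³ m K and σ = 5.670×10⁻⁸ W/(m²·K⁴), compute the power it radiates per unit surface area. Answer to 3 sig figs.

I ≈ 4.54×10⁶ W/m²

Wien's law: T = b/λ_max = 2.898×10⁻³/9.689×10⁻⁷ = 2991.02 K.
Then I = σT⁴ = 5.670×10⁻⁸×(2991.02)⁴ = 4.54×10⁶ W/m².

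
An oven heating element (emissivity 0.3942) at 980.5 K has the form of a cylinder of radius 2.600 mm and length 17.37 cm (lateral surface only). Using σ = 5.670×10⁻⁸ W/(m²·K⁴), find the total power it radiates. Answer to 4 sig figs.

P ≈ 58.62 W

Lateral area A = 2πrL = 2π×2.600×10⁻³×0.1737 = 2.83761×10⁻³ m².
P = εσAT⁴ = 0.3942 × 5.670×10⁻⁸ × 2.83761×10⁻³ × (980.5)⁴ = 58.62 W.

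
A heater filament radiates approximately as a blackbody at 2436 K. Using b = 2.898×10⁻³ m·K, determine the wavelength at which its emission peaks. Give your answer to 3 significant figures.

λ_max ≈ 1.19 μm

Wien's displacement law: λ_max = b/T = (2.898×10⁻³ m·K)/(2436 K) = 1.190×10⁻⁶ m.
That is 1.19 μm, in the infrared range.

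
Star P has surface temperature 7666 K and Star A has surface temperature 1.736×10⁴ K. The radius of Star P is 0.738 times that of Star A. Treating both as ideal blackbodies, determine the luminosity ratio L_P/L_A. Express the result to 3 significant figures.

L ∝ R²T⁴, so L_P/L_A = (R_P/R_A)²(T_P/T_A)⁴ = (0.738)² × (7666/1.736×10⁴)⁴ = 0.544644 × 0.0380256 = 0.0207.

L_P/L_A ≈ 0.0207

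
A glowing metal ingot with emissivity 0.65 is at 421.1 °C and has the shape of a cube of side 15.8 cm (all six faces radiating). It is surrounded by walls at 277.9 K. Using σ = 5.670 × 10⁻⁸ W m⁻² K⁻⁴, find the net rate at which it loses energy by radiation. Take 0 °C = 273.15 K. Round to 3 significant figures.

T = 421.1 °C + 273.15 = 694.25 K.
Area A = 6s² = 6×(0.158 m)² = 0.149784 m².
Net radiated power P_net = εσA(T⁴ − T₀⁴) = 0.65×5.670×10⁻⁸×0.149784×(694.25⁴ − 277.9⁴).
T⁴ − T₀⁴ = 2.32308×10¹¹ − 5.96423×10⁹ = 2.26344×10¹¹ K⁴, so P_net = 1.25×10³ W.

Net loss ≈ 1.25×10³ W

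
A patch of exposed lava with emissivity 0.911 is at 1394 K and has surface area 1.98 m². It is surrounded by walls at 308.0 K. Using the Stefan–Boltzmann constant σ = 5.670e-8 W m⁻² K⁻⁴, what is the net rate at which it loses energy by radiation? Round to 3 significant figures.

Net loss ≈ 3.85×10⁵ W

Area A = 1.98 m².
Net radiated power P_net = εσA(T⁴ − T₀⁴) = 0.911×5.670×10⁻⁸×1.98×(1394⁴ − 308.0⁴).
T⁴ − T₀⁴ = 3.77617×10¹² − 8.99918×10⁹ = 3.76717×10¹² K⁴, so P_net = 3.85×10⁵ W.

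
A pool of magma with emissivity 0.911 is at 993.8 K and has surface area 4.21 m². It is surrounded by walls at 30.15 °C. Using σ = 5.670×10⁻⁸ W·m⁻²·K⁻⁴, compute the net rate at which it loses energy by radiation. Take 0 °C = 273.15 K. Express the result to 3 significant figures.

Surroundings: T = 30.15 °C + 273.15 = 303.30 K.
Area A = 4.21 m².
Net radiated power P_net = εσA(T⁴ − T₀⁴) = 0.911×5.670×10⁻⁸×4.21×(993.8⁴ − 303.30⁴).
T⁴ − T₀⁴ = 9.75430×10¹¹ − 8.46232×10⁹ = 9.66968×10¹¹ K⁴, so P_net = 2.10×10⁵ W.

Net loss ≈ 2.10×10⁵ W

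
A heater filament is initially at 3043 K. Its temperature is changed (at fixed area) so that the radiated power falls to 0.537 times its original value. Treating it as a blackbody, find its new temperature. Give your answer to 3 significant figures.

P ∝ T⁴, so T₂/T₁ = (P₂/P₁)^(1/4) = (0.537)^(1/4) = 0.856039.
T₂ = 3043 × 0.856039 = 2.60×10³ K.

T₂ ≈ 2.60×10³ K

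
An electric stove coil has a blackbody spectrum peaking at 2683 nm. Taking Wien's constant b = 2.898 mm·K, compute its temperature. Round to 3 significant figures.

Wien's law gives T = b/λ_max = (2.898×10⁻³ m·K)/(2.683×10⁻⁶ m) = 1.08×10³ K.

T ≈ 1.08×10³ K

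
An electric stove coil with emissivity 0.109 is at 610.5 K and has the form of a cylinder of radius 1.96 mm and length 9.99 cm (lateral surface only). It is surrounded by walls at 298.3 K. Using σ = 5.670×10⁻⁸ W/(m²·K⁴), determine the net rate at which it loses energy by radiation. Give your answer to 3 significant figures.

Lateral area A = 2πrL = 2π×1.96×10⁻³×0.0999 = 1.23027×10⁻³ m².
Net radiated power P_net = εσA(T⁴ − T₀⁴) = 0.109×5.670×10⁻⁸×1.23027×10⁻³×(610.5⁴ − 298.3⁴).
T⁴ − T₀⁴ = 1.38913×10¹¹ − 7.91795×10⁹ = 1.30995×10¹¹ K⁴, so P_net = 0.996 W.

Net loss ≈ 0.996 W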